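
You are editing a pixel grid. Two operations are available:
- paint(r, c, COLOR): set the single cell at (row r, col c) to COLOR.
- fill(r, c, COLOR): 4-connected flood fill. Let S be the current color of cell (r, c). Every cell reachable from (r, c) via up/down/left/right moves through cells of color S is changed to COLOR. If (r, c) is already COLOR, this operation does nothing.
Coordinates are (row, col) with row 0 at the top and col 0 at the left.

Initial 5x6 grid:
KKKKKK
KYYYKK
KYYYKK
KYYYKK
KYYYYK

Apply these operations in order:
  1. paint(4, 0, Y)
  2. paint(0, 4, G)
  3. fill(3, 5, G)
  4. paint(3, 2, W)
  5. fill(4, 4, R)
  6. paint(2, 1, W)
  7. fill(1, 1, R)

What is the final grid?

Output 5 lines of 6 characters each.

After op 1 paint(4,0,Y):
KKKKKK
KYYYKK
KYYYKK
KYYYKK
YYYYYK
After op 2 paint(0,4,G):
KKKKGK
KYYYKK
KYYYKK
KYYYKK
YYYYYK
After op 3 fill(3,5,G) [8 cells changed]:
KKKKGG
KYYYGG
KYYYGG
KYYYGG
YYYYYG
After op 4 paint(3,2,W):
KKKKGG
KYYYGG
KYYYGG
KYWYGG
YYYYYG
After op 5 fill(4,4,R) [13 cells changed]:
KKKKGG
KRRRGG
KRRRGG
KRWRGG
RRRRRG
After op 6 paint(2,1,W):
KKKKGG
KRRRGG
KWRRGG
KRWRGG
RRRRRG
After op 7 fill(1,1,R) [0 cells changed]:
KKKKGG
KRRRGG
KWRRGG
KRWRGG
RRRRRG

Answer: KKKKGG
KRRRGG
KWRRGG
KRWRGG
RRRRRG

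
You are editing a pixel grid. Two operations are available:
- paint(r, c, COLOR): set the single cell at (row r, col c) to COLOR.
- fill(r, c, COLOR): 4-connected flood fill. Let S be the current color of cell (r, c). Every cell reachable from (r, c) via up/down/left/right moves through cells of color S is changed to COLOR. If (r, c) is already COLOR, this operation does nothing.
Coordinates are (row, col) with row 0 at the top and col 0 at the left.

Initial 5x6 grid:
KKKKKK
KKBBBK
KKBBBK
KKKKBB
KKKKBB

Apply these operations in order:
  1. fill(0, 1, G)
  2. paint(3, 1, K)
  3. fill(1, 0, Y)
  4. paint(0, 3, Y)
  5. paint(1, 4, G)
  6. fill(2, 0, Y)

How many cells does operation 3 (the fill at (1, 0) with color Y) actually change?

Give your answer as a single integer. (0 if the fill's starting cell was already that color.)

After op 1 fill(0,1,G) [20 cells changed]:
GGGGGG
GGBBBG
GGBBBG
GGGGBB
GGGGBB
After op 2 paint(3,1,K):
GGGGGG
GGBBBG
GGBBBG
GKGGBB
GGGGBB
After op 3 fill(1,0,Y) [19 cells changed]:
YYYYYY
YYBBBY
YYBBBY
YKYYBB
YYYYBB

Answer: 19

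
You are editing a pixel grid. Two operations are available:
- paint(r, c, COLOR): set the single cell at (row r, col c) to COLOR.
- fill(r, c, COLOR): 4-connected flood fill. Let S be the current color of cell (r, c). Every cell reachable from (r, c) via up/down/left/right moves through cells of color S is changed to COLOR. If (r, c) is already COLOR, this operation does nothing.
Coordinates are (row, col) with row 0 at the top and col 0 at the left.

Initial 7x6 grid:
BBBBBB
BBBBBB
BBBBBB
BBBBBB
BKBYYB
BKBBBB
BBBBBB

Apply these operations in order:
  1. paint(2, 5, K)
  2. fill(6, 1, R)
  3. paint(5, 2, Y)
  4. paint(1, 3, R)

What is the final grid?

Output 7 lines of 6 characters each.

Answer: RRRRRR
RRRRRR
RRRRRK
RRRRRR
RKRYYR
RKYRRR
RRRRRR

Derivation:
After op 1 paint(2,5,K):
BBBBBB
BBBBBB
BBBBBK
BBBBBB
BKBYYB
BKBBBB
BBBBBB
After op 2 fill(6,1,R) [37 cells changed]:
RRRRRR
RRRRRR
RRRRRK
RRRRRR
RKRYYR
RKRRRR
RRRRRR
After op 3 paint(5,2,Y):
RRRRRR
RRRRRR
RRRRRK
RRRRRR
RKRYYR
RKYRRR
RRRRRR
After op 4 paint(1,3,R):
RRRRRR
RRRRRR
RRRRRK
RRRRRR
RKRYYR
RKYRRR
RRRRRR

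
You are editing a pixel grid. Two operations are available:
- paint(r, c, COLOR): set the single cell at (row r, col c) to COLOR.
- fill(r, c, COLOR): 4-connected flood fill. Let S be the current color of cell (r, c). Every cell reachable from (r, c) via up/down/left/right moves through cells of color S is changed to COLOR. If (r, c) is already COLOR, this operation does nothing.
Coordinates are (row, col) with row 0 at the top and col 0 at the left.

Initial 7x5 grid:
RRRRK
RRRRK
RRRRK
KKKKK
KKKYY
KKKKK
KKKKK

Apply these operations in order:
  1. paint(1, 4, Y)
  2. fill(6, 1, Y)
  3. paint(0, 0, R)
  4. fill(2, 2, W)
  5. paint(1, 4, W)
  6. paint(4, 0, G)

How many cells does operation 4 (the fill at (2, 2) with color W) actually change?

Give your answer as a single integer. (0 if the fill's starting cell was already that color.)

Answer: 12

Derivation:
After op 1 paint(1,4,Y):
RRRRK
RRRRY
RRRRK
KKKKK
KKKYY
KKKKK
KKKKK
After op 2 fill(6,1,Y) [19 cells changed]:
RRRRK
RRRRY
RRRRY
YYYYY
YYYYY
YYYYY
YYYYY
After op 3 paint(0,0,R):
RRRRK
RRRRY
RRRRY
YYYYY
YYYYY
YYYYY
YYYYY
After op 4 fill(2,2,W) [12 cells changed]:
WWWWK
WWWWY
WWWWY
YYYYY
YYYYY
YYYYY
YYYYY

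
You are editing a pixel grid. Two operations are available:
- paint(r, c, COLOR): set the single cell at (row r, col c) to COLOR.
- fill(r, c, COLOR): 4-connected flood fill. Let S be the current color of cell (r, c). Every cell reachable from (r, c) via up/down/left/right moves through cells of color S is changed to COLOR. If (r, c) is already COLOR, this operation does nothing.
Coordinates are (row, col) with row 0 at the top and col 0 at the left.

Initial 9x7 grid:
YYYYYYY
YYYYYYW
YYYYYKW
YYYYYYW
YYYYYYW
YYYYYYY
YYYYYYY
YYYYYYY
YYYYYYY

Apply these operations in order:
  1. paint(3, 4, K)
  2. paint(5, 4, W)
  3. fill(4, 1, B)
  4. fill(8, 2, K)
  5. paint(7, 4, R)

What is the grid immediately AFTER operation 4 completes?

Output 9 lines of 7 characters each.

After op 1 paint(3,4,K):
YYYYYYY
YYYYYYW
YYYYYKW
YYYYKYW
YYYYYYW
YYYYYYY
YYYYYYY
YYYYYYY
YYYYYYY
After op 2 paint(5,4,W):
YYYYYYY
YYYYYYW
YYYYYKW
YYYYKYW
YYYYYYW
YYYYWYY
YYYYYYY
YYYYYYY
YYYYYYY
After op 3 fill(4,1,B) [56 cells changed]:
BBBBBBB
BBBBBBW
BBBBBKW
BBBBKBW
BBBBBBW
BBBBWBB
BBBBBBB
BBBBBBB
BBBBBBB
After op 4 fill(8,2,K) [56 cells changed]:
KKKKKKK
KKKKKKW
KKKKKKW
KKKKKKW
KKKKKKW
KKKKWKK
KKKKKKK
KKKKKKK
KKKKKKK

Answer: KKKKKKK
KKKKKKW
KKKKKKW
KKKKKKW
KKKKKKW
KKKKWKK
KKKKKKK
KKKKKKK
KKKKKKK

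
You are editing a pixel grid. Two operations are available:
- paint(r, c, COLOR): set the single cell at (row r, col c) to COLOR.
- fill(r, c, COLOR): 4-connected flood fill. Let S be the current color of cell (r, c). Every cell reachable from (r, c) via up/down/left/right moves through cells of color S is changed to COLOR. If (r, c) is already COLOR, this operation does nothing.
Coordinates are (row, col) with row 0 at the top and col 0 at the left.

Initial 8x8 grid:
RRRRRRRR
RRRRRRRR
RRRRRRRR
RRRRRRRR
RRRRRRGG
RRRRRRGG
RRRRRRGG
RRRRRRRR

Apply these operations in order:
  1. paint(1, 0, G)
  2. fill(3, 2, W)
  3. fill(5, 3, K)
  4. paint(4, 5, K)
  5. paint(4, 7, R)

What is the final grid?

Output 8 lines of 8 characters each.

Answer: KKKKKKKK
GKKKKKKK
KKKKKKKK
KKKKKKKK
KKKKKKGR
KKKKKKGG
KKKKKKGG
KKKKKKKK

Derivation:
After op 1 paint(1,0,G):
RRRRRRRR
GRRRRRRR
RRRRRRRR
RRRRRRRR
RRRRRRGG
RRRRRRGG
RRRRRRGG
RRRRRRRR
After op 2 fill(3,2,W) [57 cells changed]:
WWWWWWWW
GWWWWWWW
WWWWWWWW
WWWWWWWW
WWWWWWGG
WWWWWWGG
WWWWWWGG
WWWWWWWW
After op 3 fill(5,3,K) [57 cells changed]:
KKKKKKKK
GKKKKKKK
KKKKKKKK
KKKKKKKK
KKKKKKGG
KKKKKKGG
KKKKKKGG
KKKKKKKK
After op 4 paint(4,5,K):
KKKKKKKK
GKKKKKKK
KKKKKKKK
KKKKKKKK
KKKKKKGG
KKKKKKGG
KKKKKKGG
KKKKKKKK
After op 5 paint(4,7,R):
KKKKKKKK
GKKKKKKK
KKKKKKKK
KKKKKKKK
KKKKKKGR
KKKKKKGG
KKKKKKGG
KKKKKKKK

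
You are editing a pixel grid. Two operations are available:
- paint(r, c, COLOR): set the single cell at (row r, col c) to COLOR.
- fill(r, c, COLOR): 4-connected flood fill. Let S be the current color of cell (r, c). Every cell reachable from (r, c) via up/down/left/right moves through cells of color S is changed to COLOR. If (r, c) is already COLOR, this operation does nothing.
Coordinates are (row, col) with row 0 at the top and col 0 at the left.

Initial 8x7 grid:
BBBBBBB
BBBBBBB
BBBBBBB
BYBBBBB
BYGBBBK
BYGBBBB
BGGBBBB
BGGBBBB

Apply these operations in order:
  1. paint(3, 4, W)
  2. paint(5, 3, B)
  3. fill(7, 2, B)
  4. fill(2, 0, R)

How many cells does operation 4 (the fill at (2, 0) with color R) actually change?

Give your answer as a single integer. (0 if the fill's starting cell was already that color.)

After op 1 paint(3,4,W):
BBBBBBB
BBBBBBB
BBBBBBB
BYBBWBB
BYGBBBK
BYGBBBB
BGGBBBB
BGGBBBB
After op 2 paint(5,3,B):
BBBBBBB
BBBBBBB
BBBBBBB
BYBBWBB
BYGBBBK
BYGBBBB
BGGBBBB
BGGBBBB
After op 3 fill(7,2,B) [6 cells changed]:
BBBBBBB
BBBBBBB
BBBBBBB
BYBBWBB
BYBBBBK
BYBBBBB
BBBBBBB
BBBBBBB
After op 4 fill(2,0,R) [51 cells changed]:
RRRRRRR
RRRRRRR
RRRRRRR
RYRRWRR
RYRRRRK
RYRRRRR
RRRRRRR
RRRRRRR

Answer: 51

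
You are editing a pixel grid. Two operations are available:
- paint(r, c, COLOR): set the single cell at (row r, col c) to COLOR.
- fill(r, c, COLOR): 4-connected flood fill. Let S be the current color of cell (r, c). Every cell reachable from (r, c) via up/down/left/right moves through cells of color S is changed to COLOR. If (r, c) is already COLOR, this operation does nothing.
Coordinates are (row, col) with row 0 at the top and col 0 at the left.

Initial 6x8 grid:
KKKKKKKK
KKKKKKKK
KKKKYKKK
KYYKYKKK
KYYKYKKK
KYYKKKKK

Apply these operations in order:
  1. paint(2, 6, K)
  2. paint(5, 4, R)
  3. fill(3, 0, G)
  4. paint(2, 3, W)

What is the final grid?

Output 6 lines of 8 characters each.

Answer: GGGGGGGG
GGGGGGGG
GGGWYGGG
GYYGYGGG
GYYGYGGG
GYYGRGGG

Derivation:
After op 1 paint(2,6,K):
KKKKKKKK
KKKKKKKK
KKKKYKKK
KYYKYKKK
KYYKYKKK
KYYKKKKK
After op 2 paint(5,4,R):
KKKKKKKK
KKKKKKKK
KKKKYKKK
KYYKYKKK
KYYKYKKK
KYYKRKKK
After op 3 fill(3,0,G) [38 cells changed]:
GGGGGGGG
GGGGGGGG
GGGGYGGG
GYYGYGGG
GYYGYGGG
GYYGRGGG
After op 4 paint(2,3,W):
GGGGGGGG
GGGGGGGG
GGGWYGGG
GYYGYGGG
GYYGYGGG
GYYGRGGG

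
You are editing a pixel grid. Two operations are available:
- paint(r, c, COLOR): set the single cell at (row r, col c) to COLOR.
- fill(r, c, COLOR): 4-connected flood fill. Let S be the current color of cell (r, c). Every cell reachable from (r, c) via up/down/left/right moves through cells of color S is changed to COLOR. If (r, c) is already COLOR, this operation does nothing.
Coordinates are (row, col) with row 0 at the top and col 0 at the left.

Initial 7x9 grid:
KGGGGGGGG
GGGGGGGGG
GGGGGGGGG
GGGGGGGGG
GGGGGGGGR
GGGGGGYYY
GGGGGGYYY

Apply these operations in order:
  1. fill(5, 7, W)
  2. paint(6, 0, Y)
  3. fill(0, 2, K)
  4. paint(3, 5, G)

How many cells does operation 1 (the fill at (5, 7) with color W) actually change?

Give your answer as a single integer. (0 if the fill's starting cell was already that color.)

After op 1 fill(5,7,W) [6 cells changed]:
KGGGGGGGG
GGGGGGGGG
GGGGGGGGG
GGGGGGGGG
GGGGGGGGR
GGGGGGWWW
GGGGGGWWW

Answer: 6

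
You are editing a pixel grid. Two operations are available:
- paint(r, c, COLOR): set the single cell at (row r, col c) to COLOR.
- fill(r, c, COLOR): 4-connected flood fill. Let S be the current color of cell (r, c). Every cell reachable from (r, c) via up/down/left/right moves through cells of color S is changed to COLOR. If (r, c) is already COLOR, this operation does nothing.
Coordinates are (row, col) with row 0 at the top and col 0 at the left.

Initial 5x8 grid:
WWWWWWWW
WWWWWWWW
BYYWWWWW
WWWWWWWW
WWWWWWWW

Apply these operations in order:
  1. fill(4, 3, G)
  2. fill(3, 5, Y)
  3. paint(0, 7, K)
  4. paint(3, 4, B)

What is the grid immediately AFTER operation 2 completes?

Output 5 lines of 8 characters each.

Answer: YYYYYYYY
YYYYYYYY
BYYYYYYY
YYYYYYYY
YYYYYYYY

Derivation:
After op 1 fill(4,3,G) [37 cells changed]:
GGGGGGGG
GGGGGGGG
BYYGGGGG
GGGGGGGG
GGGGGGGG
After op 2 fill(3,5,Y) [37 cells changed]:
YYYYYYYY
YYYYYYYY
BYYYYYYY
YYYYYYYY
YYYYYYYY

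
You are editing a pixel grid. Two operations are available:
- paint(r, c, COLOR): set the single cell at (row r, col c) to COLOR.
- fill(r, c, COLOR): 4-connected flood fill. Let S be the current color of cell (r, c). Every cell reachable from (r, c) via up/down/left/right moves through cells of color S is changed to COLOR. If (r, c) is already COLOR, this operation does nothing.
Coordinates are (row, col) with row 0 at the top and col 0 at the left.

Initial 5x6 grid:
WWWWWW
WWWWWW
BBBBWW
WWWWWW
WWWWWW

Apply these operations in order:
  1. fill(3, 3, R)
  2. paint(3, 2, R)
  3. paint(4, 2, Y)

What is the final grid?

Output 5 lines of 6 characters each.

After op 1 fill(3,3,R) [26 cells changed]:
RRRRRR
RRRRRR
BBBBRR
RRRRRR
RRRRRR
After op 2 paint(3,2,R):
RRRRRR
RRRRRR
BBBBRR
RRRRRR
RRRRRR
After op 3 paint(4,2,Y):
RRRRRR
RRRRRR
BBBBRR
RRRRRR
RRYRRR

Answer: RRRRRR
RRRRRR
BBBBRR
RRRRRR
RRYRRR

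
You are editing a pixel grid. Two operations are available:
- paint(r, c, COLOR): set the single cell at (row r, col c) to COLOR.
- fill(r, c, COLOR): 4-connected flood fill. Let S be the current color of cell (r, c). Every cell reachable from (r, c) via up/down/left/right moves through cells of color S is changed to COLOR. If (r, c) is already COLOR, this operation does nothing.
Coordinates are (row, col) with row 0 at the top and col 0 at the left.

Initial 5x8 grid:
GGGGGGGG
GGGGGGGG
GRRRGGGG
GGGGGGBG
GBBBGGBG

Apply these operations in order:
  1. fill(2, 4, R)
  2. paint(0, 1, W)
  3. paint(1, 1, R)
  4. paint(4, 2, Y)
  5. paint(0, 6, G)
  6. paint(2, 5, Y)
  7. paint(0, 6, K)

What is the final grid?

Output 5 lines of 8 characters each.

After op 1 fill(2,4,R) [32 cells changed]:
RRRRRRRR
RRRRRRRR
RRRRRRRR
RRRRRRBR
RBBBRRBR
After op 2 paint(0,1,W):
RWRRRRRR
RRRRRRRR
RRRRRRRR
RRRRRRBR
RBBBRRBR
After op 3 paint(1,1,R):
RWRRRRRR
RRRRRRRR
RRRRRRRR
RRRRRRBR
RBBBRRBR
After op 4 paint(4,2,Y):
RWRRRRRR
RRRRRRRR
RRRRRRRR
RRRRRRBR
RBYBRRBR
After op 5 paint(0,6,G):
RWRRRRGR
RRRRRRRR
RRRRRRRR
RRRRRRBR
RBYBRRBR
After op 6 paint(2,5,Y):
RWRRRRGR
RRRRRRRR
RRRRRYRR
RRRRRRBR
RBYBRRBR
After op 7 paint(0,6,K):
RWRRRRKR
RRRRRRRR
RRRRRYRR
RRRRRRBR
RBYBRRBR

Answer: RWRRRRKR
RRRRRRRR
RRRRRYRR
RRRRRRBR
RBYBRRBR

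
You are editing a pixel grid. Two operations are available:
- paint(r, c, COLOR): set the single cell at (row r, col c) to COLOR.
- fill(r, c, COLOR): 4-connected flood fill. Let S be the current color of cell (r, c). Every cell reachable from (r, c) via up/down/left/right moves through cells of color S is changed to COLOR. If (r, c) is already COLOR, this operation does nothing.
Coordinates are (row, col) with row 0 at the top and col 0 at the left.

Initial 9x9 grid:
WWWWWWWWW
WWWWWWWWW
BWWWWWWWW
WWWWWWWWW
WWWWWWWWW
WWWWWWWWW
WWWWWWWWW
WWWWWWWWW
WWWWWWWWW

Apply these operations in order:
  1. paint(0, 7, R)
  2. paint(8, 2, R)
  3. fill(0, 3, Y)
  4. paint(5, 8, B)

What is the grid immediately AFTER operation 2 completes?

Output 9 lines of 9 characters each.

Answer: WWWWWWWRW
WWWWWWWWW
BWWWWWWWW
WWWWWWWWW
WWWWWWWWW
WWWWWWWWW
WWWWWWWWW
WWWWWWWWW
WWRWWWWWW

Derivation:
After op 1 paint(0,7,R):
WWWWWWWRW
WWWWWWWWW
BWWWWWWWW
WWWWWWWWW
WWWWWWWWW
WWWWWWWWW
WWWWWWWWW
WWWWWWWWW
WWWWWWWWW
After op 2 paint(8,2,R):
WWWWWWWRW
WWWWWWWWW
BWWWWWWWW
WWWWWWWWW
WWWWWWWWW
WWWWWWWWW
WWWWWWWWW
WWWWWWWWW
WWRWWWWWW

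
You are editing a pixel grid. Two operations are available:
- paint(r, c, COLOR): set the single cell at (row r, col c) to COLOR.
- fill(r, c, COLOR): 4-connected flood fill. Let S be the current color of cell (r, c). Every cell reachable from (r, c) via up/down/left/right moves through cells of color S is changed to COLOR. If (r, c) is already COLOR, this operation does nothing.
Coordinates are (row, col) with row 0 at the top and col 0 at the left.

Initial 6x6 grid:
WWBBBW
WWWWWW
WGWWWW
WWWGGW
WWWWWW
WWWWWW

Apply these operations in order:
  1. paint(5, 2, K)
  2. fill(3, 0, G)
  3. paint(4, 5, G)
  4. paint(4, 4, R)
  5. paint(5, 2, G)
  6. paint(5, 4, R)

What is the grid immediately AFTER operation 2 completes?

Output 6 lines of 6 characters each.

Answer: GGBBBG
GGGGGG
GGGGGG
GGGGGG
GGGGGG
GGKGGG

Derivation:
After op 1 paint(5,2,K):
WWBBBW
WWWWWW
WGWWWW
WWWGGW
WWWWWW
WWKWWW
After op 2 fill(3,0,G) [29 cells changed]:
GGBBBG
GGGGGG
GGGGGG
GGGGGG
GGGGGG
GGKGGG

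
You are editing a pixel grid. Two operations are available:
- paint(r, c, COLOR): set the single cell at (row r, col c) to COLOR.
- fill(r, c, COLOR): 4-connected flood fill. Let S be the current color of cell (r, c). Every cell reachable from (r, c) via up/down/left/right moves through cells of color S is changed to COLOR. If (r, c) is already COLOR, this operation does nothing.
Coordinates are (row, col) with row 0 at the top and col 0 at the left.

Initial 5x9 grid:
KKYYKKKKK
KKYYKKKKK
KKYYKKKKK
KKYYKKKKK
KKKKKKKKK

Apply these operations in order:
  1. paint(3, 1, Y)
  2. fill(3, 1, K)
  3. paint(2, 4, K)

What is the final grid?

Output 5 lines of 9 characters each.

Answer: KKKKKKKKK
KKKKKKKKK
KKKKKKKKK
KKKKKKKKK
KKKKKKKKK

Derivation:
After op 1 paint(3,1,Y):
KKYYKKKKK
KKYYKKKKK
KKYYKKKKK
KYYYKKKKK
KKKKKKKKK
After op 2 fill(3,1,K) [9 cells changed]:
KKKKKKKKK
KKKKKKKKK
KKKKKKKKK
KKKKKKKKK
KKKKKKKKK
After op 3 paint(2,4,K):
KKKKKKKKK
KKKKKKKKK
KKKKKKKKK
KKKKKKKKK
KKKKKKKKK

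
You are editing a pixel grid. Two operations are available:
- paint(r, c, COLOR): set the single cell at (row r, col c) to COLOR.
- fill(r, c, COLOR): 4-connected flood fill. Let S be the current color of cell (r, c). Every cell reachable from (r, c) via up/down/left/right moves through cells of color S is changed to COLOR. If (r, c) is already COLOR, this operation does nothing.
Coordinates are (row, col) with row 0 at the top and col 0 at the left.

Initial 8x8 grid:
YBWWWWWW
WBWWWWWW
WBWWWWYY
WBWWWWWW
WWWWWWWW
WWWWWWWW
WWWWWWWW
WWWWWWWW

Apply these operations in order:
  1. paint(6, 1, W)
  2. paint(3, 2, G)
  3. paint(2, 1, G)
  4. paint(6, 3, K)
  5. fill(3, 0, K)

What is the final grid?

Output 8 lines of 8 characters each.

After op 1 paint(6,1,W):
YBWWWWWW
WBWWWWWW
WBWWWWYY
WBWWWWWW
WWWWWWWW
WWWWWWWW
WWWWWWWW
WWWWWWWW
After op 2 paint(3,2,G):
YBWWWWWW
WBWWWWWW
WBWWWWYY
WBGWWWWW
WWWWWWWW
WWWWWWWW
WWWWWWWW
WWWWWWWW
After op 3 paint(2,1,G):
YBWWWWWW
WBWWWWWW
WGWWWWYY
WBGWWWWW
WWWWWWWW
WWWWWWWW
WWWWWWWW
WWWWWWWW
After op 4 paint(6,3,K):
YBWWWWWW
WBWWWWWW
WGWWWWYY
WBGWWWWW
WWWWWWWW
WWWWWWWW
WWWKWWWW
WWWWWWWW
After op 5 fill(3,0,K) [55 cells changed]:
YBKKKKKK
KBKKKKKK
KGKKKKYY
KBGKKKKK
KKKKKKKK
KKKKKKKK
KKKKKKKK
KKKKKKKK

Answer: YBKKKKKK
KBKKKKKK
KGKKKKYY
KBGKKKKK
KKKKKKKK
KKKKKKKK
KKKKKKKK
KKKKKKKK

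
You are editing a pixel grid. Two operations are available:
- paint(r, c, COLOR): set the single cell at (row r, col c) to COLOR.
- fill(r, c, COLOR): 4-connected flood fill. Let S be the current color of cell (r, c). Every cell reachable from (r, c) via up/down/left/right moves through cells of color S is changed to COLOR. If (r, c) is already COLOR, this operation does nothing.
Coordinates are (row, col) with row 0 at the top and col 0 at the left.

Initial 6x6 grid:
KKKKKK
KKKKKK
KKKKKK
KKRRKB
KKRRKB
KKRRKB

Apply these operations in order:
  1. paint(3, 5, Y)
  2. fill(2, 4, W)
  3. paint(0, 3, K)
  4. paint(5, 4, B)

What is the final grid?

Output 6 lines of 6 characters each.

Answer: WWWKWW
WWWWWW
WWWWWW
WWRRWY
WWRRWB
WWRRBB

Derivation:
After op 1 paint(3,5,Y):
KKKKKK
KKKKKK
KKKKKK
KKRRKY
KKRRKB
KKRRKB
After op 2 fill(2,4,W) [27 cells changed]:
WWWWWW
WWWWWW
WWWWWW
WWRRWY
WWRRWB
WWRRWB
After op 3 paint(0,3,K):
WWWKWW
WWWWWW
WWWWWW
WWRRWY
WWRRWB
WWRRWB
After op 4 paint(5,4,B):
WWWKWW
WWWWWW
WWWWWW
WWRRWY
WWRRWB
WWRRBB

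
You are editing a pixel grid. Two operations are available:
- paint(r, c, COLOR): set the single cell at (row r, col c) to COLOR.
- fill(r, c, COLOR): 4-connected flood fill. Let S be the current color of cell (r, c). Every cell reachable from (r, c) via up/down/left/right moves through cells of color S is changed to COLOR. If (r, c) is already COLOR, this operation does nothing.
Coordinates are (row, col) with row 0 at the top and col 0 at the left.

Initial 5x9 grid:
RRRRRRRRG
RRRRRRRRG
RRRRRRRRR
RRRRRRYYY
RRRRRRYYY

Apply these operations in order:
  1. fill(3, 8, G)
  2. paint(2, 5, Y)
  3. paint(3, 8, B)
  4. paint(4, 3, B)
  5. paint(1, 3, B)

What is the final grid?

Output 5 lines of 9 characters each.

Answer: RRRRRRRRG
RRRBRRRRG
RRRRRYRRR
RRRRRRGGB
RRRBRRGGG

Derivation:
After op 1 fill(3,8,G) [6 cells changed]:
RRRRRRRRG
RRRRRRRRG
RRRRRRRRR
RRRRRRGGG
RRRRRRGGG
After op 2 paint(2,5,Y):
RRRRRRRRG
RRRRRRRRG
RRRRRYRRR
RRRRRRGGG
RRRRRRGGG
After op 3 paint(3,8,B):
RRRRRRRRG
RRRRRRRRG
RRRRRYRRR
RRRRRRGGB
RRRRRRGGG
After op 4 paint(4,3,B):
RRRRRRRRG
RRRRRRRRG
RRRRRYRRR
RRRRRRGGB
RRRBRRGGG
After op 5 paint(1,3,B):
RRRRRRRRG
RRRBRRRRG
RRRRRYRRR
RRRRRRGGB
RRRBRRGGG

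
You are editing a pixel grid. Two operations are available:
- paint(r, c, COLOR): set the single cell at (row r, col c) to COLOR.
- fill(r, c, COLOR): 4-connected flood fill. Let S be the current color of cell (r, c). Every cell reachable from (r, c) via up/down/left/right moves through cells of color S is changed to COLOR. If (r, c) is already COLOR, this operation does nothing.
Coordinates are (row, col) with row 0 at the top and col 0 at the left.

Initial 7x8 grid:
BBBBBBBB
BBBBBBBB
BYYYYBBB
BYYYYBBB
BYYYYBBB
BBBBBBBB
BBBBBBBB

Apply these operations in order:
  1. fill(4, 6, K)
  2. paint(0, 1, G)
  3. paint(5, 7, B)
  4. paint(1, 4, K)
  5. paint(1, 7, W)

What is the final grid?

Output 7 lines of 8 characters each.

After op 1 fill(4,6,K) [44 cells changed]:
KKKKKKKK
KKKKKKKK
KYYYYKKK
KYYYYKKK
KYYYYKKK
KKKKKKKK
KKKKKKKK
After op 2 paint(0,1,G):
KGKKKKKK
KKKKKKKK
KYYYYKKK
KYYYYKKK
KYYYYKKK
KKKKKKKK
KKKKKKKK
After op 3 paint(5,7,B):
KGKKKKKK
KKKKKKKK
KYYYYKKK
KYYYYKKK
KYYYYKKK
KKKKKKKB
KKKKKKKK
After op 4 paint(1,4,K):
KGKKKKKK
KKKKKKKK
KYYYYKKK
KYYYYKKK
KYYYYKKK
KKKKKKKB
KKKKKKKK
After op 5 paint(1,7,W):
KGKKKKKK
KKKKKKKW
KYYYYKKK
KYYYYKKK
KYYYYKKK
KKKKKKKB
KKKKKKKK

Answer: KGKKKKKK
KKKKKKKW
KYYYYKKK
KYYYYKKK
KYYYYKKK
KKKKKKKB
KKKKKKKK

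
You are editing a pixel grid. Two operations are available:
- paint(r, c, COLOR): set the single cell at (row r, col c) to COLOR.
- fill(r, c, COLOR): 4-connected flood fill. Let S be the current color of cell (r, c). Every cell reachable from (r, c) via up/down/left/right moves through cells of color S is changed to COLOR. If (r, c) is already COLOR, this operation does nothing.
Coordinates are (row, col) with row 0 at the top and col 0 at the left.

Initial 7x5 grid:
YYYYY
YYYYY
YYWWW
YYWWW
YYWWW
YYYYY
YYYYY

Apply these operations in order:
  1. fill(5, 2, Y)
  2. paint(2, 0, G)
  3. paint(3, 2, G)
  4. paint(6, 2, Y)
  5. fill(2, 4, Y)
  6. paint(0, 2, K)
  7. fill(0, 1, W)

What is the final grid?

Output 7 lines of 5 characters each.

Answer: WWKWW
WWWWW
GWWWW
WWGWW
WWWWW
WWWWW
WWWWW

Derivation:
After op 1 fill(5,2,Y) [0 cells changed]:
YYYYY
YYYYY
YYWWW
YYWWW
YYWWW
YYYYY
YYYYY
After op 2 paint(2,0,G):
YYYYY
YYYYY
GYWWW
YYWWW
YYWWW
YYYYY
YYYYY
After op 3 paint(3,2,G):
YYYYY
YYYYY
GYWWW
YYGWW
YYWWW
YYYYY
YYYYY
After op 4 paint(6,2,Y):
YYYYY
YYYYY
GYWWW
YYGWW
YYWWW
YYYYY
YYYYY
After op 5 fill(2,4,Y) [8 cells changed]:
YYYYY
YYYYY
GYYYY
YYGYY
YYYYY
YYYYY
YYYYY
After op 6 paint(0,2,K):
YYKYY
YYYYY
GYYYY
YYGYY
YYYYY
YYYYY
YYYYY
After op 7 fill(0,1,W) [32 cells changed]:
WWKWW
WWWWW
GWWWW
WWGWW
WWWWW
WWWWW
WWWWW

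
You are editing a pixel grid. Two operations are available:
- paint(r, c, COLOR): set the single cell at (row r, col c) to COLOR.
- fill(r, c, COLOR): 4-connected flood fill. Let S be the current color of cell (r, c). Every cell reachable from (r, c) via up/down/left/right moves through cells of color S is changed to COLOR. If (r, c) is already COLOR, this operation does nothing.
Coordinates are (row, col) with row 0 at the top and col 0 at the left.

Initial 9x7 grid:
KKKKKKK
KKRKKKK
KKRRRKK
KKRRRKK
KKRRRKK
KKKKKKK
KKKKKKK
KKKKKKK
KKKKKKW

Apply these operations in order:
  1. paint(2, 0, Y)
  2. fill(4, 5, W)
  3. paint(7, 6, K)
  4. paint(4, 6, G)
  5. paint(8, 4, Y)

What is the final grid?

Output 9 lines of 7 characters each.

Answer: WWWWWWW
WWRWWWW
YWRRRWW
WWRRRWW
WWRRRWG
WWWWWWW
WWWWWWW
WWWWWWK
WWWWYWW

Derivation:
After op 1 paint(2,0,Y):
KKKKKKK
KKRKKKK
YKRRRKK
KKRRRKK
KKRRRKK
KKKKKKK
KKKKKKK
KKKKKKK
KKKKKKW
After op 2 fill(4,5,W) [51 cells changed]:
WWWWWWW
WWRWWWW
YWRRRWW
WWRRRWW
WWRRRWW
WWWWWWW
WWWWWWW
WWWWWWW
WWWWWWW
After op 3 paint(7,6,K):
WWWWWWW
WWRWWWW
YWRRRWW
WWRRRWW
WWRRRWW
WWWWWWW
WWWWWWW
WWWWWWK
WWWWWWW
After op 4 paint(4,6,G):
WWWWWWW
WWRWWWW
YWRRRWW
WWRRRWW
WWRRRWG
WWWWWWW
WWWWWWW
WWWWWWK
WWWWWWW
After op 5 paint(8,4,Y):
WWWWWWW
WWRWWWW
YWRRRWW
WWRRRWW
WWRRRWG
WWWWWWW
WWWWWWW
WWWWWWK
WWWWYWW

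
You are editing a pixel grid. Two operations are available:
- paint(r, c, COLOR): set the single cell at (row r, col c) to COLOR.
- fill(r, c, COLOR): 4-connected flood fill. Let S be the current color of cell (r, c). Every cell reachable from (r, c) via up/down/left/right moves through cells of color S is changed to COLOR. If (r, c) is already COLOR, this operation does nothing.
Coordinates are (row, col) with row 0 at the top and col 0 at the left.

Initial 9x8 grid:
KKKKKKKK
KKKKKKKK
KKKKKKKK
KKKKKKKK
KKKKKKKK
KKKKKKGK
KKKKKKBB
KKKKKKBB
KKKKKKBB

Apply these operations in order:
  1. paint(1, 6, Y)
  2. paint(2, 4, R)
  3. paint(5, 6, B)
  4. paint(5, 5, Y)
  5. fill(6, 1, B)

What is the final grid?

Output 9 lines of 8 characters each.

After op 1 paint(1,6,Y):
KKKKKKKK
KKKKKKYK
KKKKKKKK
KKKKKKKK
KKKKKKKK
KKKKKKGK
KKKKKKBB
KKKKKKBB
KKKKKKBB
After op 2 paint(2,4,R):
KKKKKKKK
KKKKKKYK
KKKKRKKK
KKKKKKKK
KKKKKKKK
KKKKKKGK
KKKKKKBB
KKKKKKBB
KKKKKKBB
After op 3 paint(5,6,B):
KKKKKKKK
KKKKKKYK
KKKKRKKK
KKKKKKKK
KKKKKKKK
KKKKKKBK
KKKKKKBB
KKKKKKBB
KKKKKKBB
After op 4 paint(5,5,Y):
KKKKKKKK
KKKKKKYK
KKKKRKKK
KKKKKKKK
KKKKKKKK
KKKKKYBK
KKKKKKBB
KKKKKKBB
KKKKKKBB
After op 5 fill(6,1,B) [62 cells changed]:
BBBBBBBB
BBBBBBYB
BBBBRBBB
BBBBBBBB
BBBBBBBB
BBBBBYBB
BBBBBBBB
BBBBBBBB
BBBBBBBB

Answer: BBBBBBBB
BBBBBBYB
BBBBRBBB
BBBBBBBB
BBBBBBBB
BBBBBYBB
BBBBBBBB
BBBBBBBB
BBBBBBBB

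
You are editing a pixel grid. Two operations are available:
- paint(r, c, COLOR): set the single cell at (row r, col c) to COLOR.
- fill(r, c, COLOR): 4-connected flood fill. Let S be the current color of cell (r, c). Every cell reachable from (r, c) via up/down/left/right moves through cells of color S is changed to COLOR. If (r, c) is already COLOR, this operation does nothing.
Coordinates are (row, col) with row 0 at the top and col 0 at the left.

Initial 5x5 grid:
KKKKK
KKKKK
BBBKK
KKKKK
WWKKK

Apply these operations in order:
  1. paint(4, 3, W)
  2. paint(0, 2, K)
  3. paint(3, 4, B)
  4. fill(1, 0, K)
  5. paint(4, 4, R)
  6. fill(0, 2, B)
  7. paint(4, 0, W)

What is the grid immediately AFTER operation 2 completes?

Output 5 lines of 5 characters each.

Answer: KKKKK
KKKKK
BBBKK
KKKKK
WWKWK

Derivation:
After op 1 paint(4,3,W):
KKKKK
KKKKK
BBBKK
KKKKK
WWKWK
After op 2 paint(0,2,K):
KKKKK
KKKKK
BBBKK
KKKKK
WWKWK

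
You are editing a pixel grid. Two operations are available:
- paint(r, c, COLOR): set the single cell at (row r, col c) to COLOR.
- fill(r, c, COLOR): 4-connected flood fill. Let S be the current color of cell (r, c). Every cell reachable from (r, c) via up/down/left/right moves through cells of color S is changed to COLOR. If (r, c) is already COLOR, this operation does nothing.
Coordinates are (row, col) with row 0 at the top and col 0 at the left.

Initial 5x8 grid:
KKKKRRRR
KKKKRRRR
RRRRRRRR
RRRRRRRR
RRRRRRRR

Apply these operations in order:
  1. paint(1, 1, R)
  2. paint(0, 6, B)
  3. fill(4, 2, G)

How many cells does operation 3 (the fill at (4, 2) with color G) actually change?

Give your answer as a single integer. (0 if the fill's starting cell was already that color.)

Answer: 32

Derivation:
After op 1 paint(1,1,R):
KKKKRRRR
KRKKRRRR
RRRRRRRR
RRRRRRRR
RRRRRRRR
After op 2 paint(0,6,B):
KKKKRRBR
KRKKRRRR
RRRRRRRR
RRRRRRRR
RRRRRRRR
After op 3 fill(4,2,G) [32 cells changed]:
KKKKGGBG
KGKKGGGG
GGGGGGGG
GGGGGGGG
GGGGGGGG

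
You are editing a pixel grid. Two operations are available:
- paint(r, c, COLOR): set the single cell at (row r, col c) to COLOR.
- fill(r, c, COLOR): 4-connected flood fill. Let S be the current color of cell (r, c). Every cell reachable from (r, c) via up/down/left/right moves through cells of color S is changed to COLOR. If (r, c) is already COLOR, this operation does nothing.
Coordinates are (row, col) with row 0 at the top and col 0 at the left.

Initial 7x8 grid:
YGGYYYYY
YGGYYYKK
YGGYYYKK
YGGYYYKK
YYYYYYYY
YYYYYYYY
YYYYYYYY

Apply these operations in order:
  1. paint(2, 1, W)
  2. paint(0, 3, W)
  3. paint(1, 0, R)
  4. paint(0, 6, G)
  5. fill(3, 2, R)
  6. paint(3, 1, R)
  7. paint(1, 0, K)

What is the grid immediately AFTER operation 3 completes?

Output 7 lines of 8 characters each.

Answer: YGGWYYYY
RGGYYYKK
YWGYYYKK
YGGYYYKK
YYYYYYYY
YYYYYYYY
YYYYYYYY

Derivation:
After op 1 paint(2,1,W):
YGGYYYYY
YGGYYYKK
YWGYYYKK
YGGYYYKK
YYYYYYYY
YYYYYYYY
YYYYYYYY
After op 2 paint(0,3,W):
YGGWYYYY
YGGYYYKK
YWGYYYKK
YGGYYYKK
YYYYYYYY
YYYYYYYY
YYYYYYYY
After op 3 paint(1,0,R):
YGGWYYYY
RGGYYYKK
YWGYYYKK
YGGYYYKK
YYYYYYYY
YYYYYYYY
YYYYYYYY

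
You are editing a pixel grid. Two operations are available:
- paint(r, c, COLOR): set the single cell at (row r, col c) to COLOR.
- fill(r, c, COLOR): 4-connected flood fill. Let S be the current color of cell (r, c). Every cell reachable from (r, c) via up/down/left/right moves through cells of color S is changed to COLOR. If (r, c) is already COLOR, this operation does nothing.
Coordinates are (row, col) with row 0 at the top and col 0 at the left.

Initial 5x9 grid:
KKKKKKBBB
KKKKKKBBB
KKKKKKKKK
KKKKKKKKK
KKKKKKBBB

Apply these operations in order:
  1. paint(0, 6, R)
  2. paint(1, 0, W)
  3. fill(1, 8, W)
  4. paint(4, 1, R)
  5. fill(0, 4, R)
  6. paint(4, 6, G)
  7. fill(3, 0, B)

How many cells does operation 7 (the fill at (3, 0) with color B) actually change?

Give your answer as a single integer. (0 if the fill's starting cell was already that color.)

Answer: 36

Derivation:
After op 1 paint(0,6,R):
KKKKKKRBB
KKKKKKBBB
KKKKKKKKK
KKKKKKKKK
KKKKKKBBB
After op 2 paint(1,0,W):
KKKKKKRBB
WKKKKKBBB
KKKKKKKKK
KKKKKKKKK
KKKKKKBBB
After op 3 fill(1,8,W) [5 cells changed]:
KKKKKKRWW
WKKKKKWWW
KKKKKKKKK
KKKKKKKKK
KKKKKKBBB
After op 4 paint(4,1,R):
KKKKKKRWW
WKKKKKWWW
KKKKKKKKK
KKKKKKKKK
KRKKKKBBB
After op 5 fill(0,4,R) [34 cells changed]:
RRRRRRRWW
WRRRRRWWW
RRRRRRRRR
RRRRRRRRR
RRRRRRBBB
After op 6 paint(4,6,G):
RRRRRRRWW
WRRRRRWWW
RRRRRRRRR
RRRRRRRRR
RRRRRRGBB
After op 7 fill(3,0,B) [36 cells changed]:
BBBBBBBWW
WBBBBBWWW
BBBBBBBBB
BBBBBBBBB
BBBBBBGBB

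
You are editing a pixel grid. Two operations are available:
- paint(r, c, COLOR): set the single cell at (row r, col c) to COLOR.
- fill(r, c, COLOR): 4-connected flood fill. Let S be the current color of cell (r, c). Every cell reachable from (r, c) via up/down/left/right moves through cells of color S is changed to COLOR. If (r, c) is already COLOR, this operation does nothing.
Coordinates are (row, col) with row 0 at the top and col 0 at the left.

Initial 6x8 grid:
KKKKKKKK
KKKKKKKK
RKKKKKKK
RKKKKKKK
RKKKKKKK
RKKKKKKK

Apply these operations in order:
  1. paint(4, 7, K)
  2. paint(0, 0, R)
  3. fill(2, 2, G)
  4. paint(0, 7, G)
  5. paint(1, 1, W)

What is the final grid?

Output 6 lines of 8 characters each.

Answer: RGGGGGGG
GWGGGGGG
RGGGGGGG
RGGGGGGG
RGGGGGGG
RGGGGGGG

Derivation:
After op 1 paint(4,7,K):
KKKKKKKK
KKKKKKKK
RKKKKKKK
RKKKKKKK
RKKKKKKK
RKKKKKKK
After op 2 paint(0,0,R):
RKKKKKKK
KKKKKKKK
RKKKKKKK
RKKKKKKK
RKKKKKKK
RKKKKKKK
After op 3 fill(2,2,G) [43 cells changed]:
RGGGGGGG
GGGGGGGG
RGGGGGGG
RGGGGGGG
RGGGGGGG
RGGGGGGG
After op 4 paint(0,7,G):
RGGGGGGG
GGGGGGGG
RGGGGGGG
RGGGGGGG
RGGGGGGG
RGGGGGGG
After op 5 paint(1,1,W):
RGGGGGGG
GWGGGGGG
RGGGGGGG
RGGGGGGG
RGGGGGGG
RGGGGGGG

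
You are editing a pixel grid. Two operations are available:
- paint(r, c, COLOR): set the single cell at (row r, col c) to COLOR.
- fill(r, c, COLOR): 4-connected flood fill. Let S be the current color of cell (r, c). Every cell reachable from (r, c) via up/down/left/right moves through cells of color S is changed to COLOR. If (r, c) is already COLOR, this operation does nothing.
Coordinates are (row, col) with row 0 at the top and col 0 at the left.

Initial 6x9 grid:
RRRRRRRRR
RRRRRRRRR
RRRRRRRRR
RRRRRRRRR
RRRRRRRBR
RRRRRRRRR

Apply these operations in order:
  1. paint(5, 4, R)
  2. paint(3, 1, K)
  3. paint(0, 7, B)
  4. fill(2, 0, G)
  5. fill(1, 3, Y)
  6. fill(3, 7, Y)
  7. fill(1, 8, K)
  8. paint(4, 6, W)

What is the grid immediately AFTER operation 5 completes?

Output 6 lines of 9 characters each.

After op 1 paint(5,4,R):
RRRRRRRRR
RRRRRRRRR
RRRRRRRRR
RRRRRRRRR
RRRRRRRBR
RRRRRRRRR
After op 2 paint(3,1,K):
RRRRRRRRR
RRRRRRRRR
RRRRRRRRR
RKRRRRRRR
RRRRRRRBR
RRRRRRRRR
After op 3 paint(0,7,B):
RRRRRRRBR
RRRRRRRRR
RRRRRRRRR
RKRRRRRRR
RRRRRRRBR
RRRRRRRRR
After op 4 fill(2,0,G) [51 cells changed]:
GGGGGGGBG
GGGGGGGGG
GGGGGGGGG
GKGGGGGGG
GGGGGGGBG
GGGGGGGGG
After op 5 fill(1,3,Y) [51 cells changed]:
YYYYYYYBY
YYYYYYYYY
YYYYYYYYY
YKYYYYYYY
YYYYYYYBY
YYYYYYYYY

Answer: YYYYYYYBY
YYYYYYYYY
YYYYYYYYY
YKYYYYYYY
YYYYYYYBY
YYYYYYYYY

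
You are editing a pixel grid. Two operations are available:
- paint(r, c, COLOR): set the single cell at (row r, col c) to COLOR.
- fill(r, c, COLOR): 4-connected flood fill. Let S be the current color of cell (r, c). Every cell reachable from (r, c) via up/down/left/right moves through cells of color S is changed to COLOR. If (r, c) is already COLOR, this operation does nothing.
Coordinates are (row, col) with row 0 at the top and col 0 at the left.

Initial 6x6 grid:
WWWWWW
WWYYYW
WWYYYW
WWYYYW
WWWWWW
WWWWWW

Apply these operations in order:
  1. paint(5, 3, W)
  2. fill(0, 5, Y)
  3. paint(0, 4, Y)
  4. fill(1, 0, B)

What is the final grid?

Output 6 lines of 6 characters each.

After op 1 paint(5,3,W):
WWWWWW
WWYYYW
WWYYYW
WWYYYW
WWWWWW
WWWWWW
After op 2 fill(0,5,Y) [27 cells changed]:
YYYYYY
YYYYYY
YYYYYY
YYYYYY
YYYYYY
YYYYYY
After op 3 paint(0,4,Y):
YYYYYY
YYYYYY
YYYYYY
YYYYYY
YYYYYY
YYYYYY
After op 4 fill(1,0,B) [36 cells changed]:
BBBBBB
BBBBBB
BBBBBB
BBBBBB
BBBBBB
BBBBBB

Answer: BBBBBB
BBBBBB
BBBBBB
BBBBBB
BBBBBB
BBBBBB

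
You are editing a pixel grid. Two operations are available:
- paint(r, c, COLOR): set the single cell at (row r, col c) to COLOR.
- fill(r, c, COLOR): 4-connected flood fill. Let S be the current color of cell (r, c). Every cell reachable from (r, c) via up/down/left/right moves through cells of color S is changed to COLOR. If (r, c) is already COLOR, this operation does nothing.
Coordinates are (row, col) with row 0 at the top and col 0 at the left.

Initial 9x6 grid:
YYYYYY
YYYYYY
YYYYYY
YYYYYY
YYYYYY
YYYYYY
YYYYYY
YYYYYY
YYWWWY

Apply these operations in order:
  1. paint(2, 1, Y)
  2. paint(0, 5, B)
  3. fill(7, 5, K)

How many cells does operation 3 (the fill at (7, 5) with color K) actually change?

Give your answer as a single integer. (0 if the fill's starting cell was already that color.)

Answer: 50

Derivation:
After op 1 paint(2,1,Y):
YYYYYY
YYYYYY
YYYYYY
YYYYYY
YYYYYY
YYYYYY
YYYYYY
YYYYYY
YYWWWY
After op 2 paint(0,5,B):
YYYYYB
YYYYYY
YYYYYY
YYYYYY
YYYYYY
YYYYYY
YYYYYY
YYYYYY
YYWWWY
After op 3 fill(7,5,K) [50 cells changed]:
KKKKKB
KKKKKK
KKKKKK
KKKKKK
KKKKKK
KKKKKK
KKKKKK
KKKKKK
KKWWWK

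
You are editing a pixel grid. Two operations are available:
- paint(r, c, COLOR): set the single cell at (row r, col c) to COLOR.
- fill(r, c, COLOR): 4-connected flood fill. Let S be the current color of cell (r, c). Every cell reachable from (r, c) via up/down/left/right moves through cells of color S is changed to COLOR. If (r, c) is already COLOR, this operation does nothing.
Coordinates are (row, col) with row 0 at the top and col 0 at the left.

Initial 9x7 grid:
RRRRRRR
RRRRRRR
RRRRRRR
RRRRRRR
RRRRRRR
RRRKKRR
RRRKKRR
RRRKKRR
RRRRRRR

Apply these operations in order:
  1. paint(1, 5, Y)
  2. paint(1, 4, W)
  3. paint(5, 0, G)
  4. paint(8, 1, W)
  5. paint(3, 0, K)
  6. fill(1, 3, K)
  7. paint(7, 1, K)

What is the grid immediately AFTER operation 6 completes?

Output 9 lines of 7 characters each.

Answer: KKKKKKK
KKKKWYK
KKKKKKK
KKKKKKK
KKKKKKK
GKKKKKK
KKKKKKK
KKKKKKK
KWKKKKK

Derivation:
After op 1 paint(1,5,Y):
RRRRRRR
RRRRRYR
RRRRRRR
RRRRRRR
RRRRRRR
RRRKKRR
RRRKKRR
RRRKKRR
RRRRRRR
After op 2 paint(1,4,W):
RRRRRRR
RRRRWYR
RRRRRRR
RRRRRRR
RRRRRRR
RRRKKRR
RRRKKRR
RRRKKRR
RRRRRRR
After op 3 paint(5,0,G):
RRRRRRR
RRRRWYR
RRRRRRR
RRRRRRR
RRRRRRR
GRRKKRR
RRRKKRR
RRRKKRR
RRRRRRR
After op 4 paint(8,1,W):
RRRRRRR
RRRRWYR
RRRRRRR
RRRRRRR
RRRRRRR
GRRKKRR
RRRKKRR
RRRKKRR
RWRRRRR
After op 5 paint(3,0,K):
RRRRRRR
RRRRWYR
RRRRRRR
KRRRRRR
RRRRRRR
GRRKKRR
RRRKKRR
RRRKKRR
RWRRRRR
After op 6 fill(1,3,K) [52 cells changed]:
KKKKKKK
KKKKWYK
KKKKKKK
KKKKKKK
KKKKKKK
GKKKKKK
KKKKKKK
KKKKKKK
KWKKKKK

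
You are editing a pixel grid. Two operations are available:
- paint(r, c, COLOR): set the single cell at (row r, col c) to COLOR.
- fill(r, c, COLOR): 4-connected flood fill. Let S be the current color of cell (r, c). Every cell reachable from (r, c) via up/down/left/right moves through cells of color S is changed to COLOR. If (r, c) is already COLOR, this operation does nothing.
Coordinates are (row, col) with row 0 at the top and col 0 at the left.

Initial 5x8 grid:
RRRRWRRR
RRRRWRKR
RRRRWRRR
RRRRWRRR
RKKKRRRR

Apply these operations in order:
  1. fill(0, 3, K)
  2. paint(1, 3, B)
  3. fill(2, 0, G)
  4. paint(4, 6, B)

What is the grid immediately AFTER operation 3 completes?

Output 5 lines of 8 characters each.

Answer: GGGGWRRR
GGGBWRKR
GGGGWRRR
GGGGWRRR
GGGGRRRR

Derivation:
After op 1 fill(0,3,K) [17 cells changed]:
KKKKWRRR
KKKKWRKR
KKKKWRRR
KKKKWRRR
KKKKRRRR
After op 2 paint(1,3,B):
KKKKWRRR
KKKBWRKR
KKKKWRRR
KKKKWRRR
KKKKRRRR
After op 3 fill(2,0,G) [19 cells changed]:
GGGGWRRR
GGGBWRKR
GGGGWRRR
GGGGWRRR
GGGGRRRR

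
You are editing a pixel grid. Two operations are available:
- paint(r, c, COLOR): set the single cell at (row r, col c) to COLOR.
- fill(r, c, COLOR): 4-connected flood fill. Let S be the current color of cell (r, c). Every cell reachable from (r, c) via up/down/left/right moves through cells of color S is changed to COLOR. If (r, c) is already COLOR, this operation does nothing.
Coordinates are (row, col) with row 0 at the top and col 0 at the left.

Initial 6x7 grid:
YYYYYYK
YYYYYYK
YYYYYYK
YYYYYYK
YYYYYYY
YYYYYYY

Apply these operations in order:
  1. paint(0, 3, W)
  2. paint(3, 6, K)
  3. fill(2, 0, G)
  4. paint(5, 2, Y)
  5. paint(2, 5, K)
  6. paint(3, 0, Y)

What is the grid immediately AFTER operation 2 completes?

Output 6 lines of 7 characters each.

Answer: YYYWYYK
YYYYYYK
YYYYYYK
YYYYYYK
YYYYYYY
YYYYYYY

Derivation:
After op 1 paint(0,3,W):
YYYWYYK
YYYYYYK
YYYYYYK
YYYYYYK
YYYYYYY
YYYYYYY
After op 2 paint(3,6,K):
YYYWYYK
YYYYYYK
YYYYYYK
YYYYYYK
YYYYYYY
YYYYYYY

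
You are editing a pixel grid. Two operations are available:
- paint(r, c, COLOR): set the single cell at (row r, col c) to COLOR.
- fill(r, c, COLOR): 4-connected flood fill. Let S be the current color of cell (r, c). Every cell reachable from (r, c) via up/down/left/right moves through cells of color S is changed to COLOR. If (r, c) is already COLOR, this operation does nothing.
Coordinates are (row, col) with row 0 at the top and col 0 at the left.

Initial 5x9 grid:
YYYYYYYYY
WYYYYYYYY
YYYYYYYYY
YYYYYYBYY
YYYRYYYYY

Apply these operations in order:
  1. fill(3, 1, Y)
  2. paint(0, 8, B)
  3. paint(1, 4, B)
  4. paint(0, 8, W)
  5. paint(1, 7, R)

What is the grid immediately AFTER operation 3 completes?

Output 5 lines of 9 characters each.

Answer: YYYYYYYYB
WYYYBYYYY
YYYYYYYYY
YYYYYYBYY
YYYRYYYYY

Derivation:
After op 1 fill(3,1,Y) [0 cells changed]:
YYYYYYYYY
WYYYYYYYY
YYYYYYYYY
YYYYYYBYY
YYYRYYYYY
After op 2 paint(0,8,B):
YYYYYYYYB
WYYYYYYYY
YYYYYYYYY
YYYYYYBYY
YYYRYYYYY
After op 3 paint(1,4,B):
YYYYYYYYB
WYYYBYYYY
YYYYYYYYY
YYYYYYBYY
YYYRYYYYY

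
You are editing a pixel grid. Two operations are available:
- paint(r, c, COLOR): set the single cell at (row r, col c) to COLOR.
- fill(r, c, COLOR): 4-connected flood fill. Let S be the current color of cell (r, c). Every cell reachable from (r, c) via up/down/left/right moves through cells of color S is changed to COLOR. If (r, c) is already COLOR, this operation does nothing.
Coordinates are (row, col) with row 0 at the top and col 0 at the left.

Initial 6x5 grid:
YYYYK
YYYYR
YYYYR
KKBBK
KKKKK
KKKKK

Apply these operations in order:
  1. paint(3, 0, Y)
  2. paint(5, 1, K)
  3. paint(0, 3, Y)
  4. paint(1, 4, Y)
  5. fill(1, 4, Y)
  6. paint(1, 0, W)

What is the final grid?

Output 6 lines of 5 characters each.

After op 1 paint(3,0,Y):
YYYYK
YYYYR
YYYYR
YKBBK
KKKKK
KKKKK
After op 2 paint(5,1,K):
YYYYK
YYYYR
YYYYR
YKBBK
KKKKK
KKKKK
After op 3 paint(0,3,Y):
YYYYK
YYYYR
YYYYR
YKBBK
KKKKK
KKKKK
After op 4 paint(1,4,Y):
YYYYK
YYYYY
YYYYR
YKBBK
KKKKK
KKKKK
After op 5 fill(1,4,Y) [0 cells changed]:
YYYYK
YYYYY
YYYYR
YKBBK
KKKKK
KKKKK
After op 6 paint(1,0,W):
YYYYK
WYYYY
YYYYR
YKBBK
KKKKK
KKKKK

Answer: YYYYK
WYYYY
YYYYR
YKBBK
KKKKK
KKKKK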